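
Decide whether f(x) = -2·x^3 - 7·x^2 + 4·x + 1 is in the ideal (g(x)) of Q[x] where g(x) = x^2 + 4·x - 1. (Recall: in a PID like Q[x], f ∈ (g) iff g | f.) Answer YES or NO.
In Q[x] the ideal (g) consists of all multiples of g, so f ∈ (g) iff g | f, i.e. iff the remainder of f on division by g is 0. Divide f by g (g is monic, so eliminate the leading term of the running remainder at each step):
  leading term -2·x^3: subtract (-2·x)·g(x) = -2·x^3 - 8·x^2 + 2·x, leaving x^2 + 2·x + 1
  leading term x^2: subtract (1)·g(x) = x^2 + 4·x - 1, leaving 2 - 2·x
The remainder r(x) = 2 - 2·x ≠ 0 (and deg r < deg g), so g ∤ f, i.e. f ∉ (g).

Final answer: NO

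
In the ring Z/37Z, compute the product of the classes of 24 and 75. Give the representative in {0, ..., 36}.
24

Reduce the factors first: 75 ≡ 1 (mod 37), so 24 · 75 ≡ 24 · 1 (mod 37). 24 · 1 = 24. Dividing by 37: 24 = 0·37 + 24. So (24 · 75) mod 37 = 24.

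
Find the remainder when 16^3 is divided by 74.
26

Use repeated squaring. Binary(3) = 11. Walk through the bits of the exponent 3 left-to-right: at each bit after the leading one, square the running value, then multiply by 16 if the bit is 1 (always reducing mod 74):
  bit 1 = 1 (leading): start with 16.
  bit 2 = 1: square 16^2 = 256 ≡ 34; bit is 1, so multiply 34·16 = 544 ≡ 26 (mod 74).
Final value: 16^3 ≡ 26 (mod 74).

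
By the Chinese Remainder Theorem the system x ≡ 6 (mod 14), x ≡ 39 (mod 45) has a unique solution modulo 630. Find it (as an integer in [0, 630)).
The moduli 14, 45 are pairwise coprime, so by the CRT there is a unique solution mod 14·45 = 630.
Solve by successive substitution. Start with x ≡ 6 (mod 14).
  Combine with x ≡ 39 (mod 45): write x = 6 + 14·t and require 6 + 14·t ≡ 39 (mod 45), i.e. 14·t ≡ 39 − 6 ≡ 33 (mod 45). Since 14^(−1) ≡ 29 (mod 45), t ≡ 29·33 ≡ 12 (mod 45). So x ≡ 6 + 14·12 = 174 (mod 630).
Unique solution in [0, 630): x = 174.

Final answer: x ≡ 174 (mod 630); the representative in [0, 630) is 174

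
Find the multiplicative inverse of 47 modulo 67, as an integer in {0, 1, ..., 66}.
Apply the extended Euclidean algorithm to (67, 47), tracking rows (r, s, t) with s·67 + t·47 = r. Each division r_prev = q·r_cur + r_new produces the new row as (previous row) − q·(current row):
  row A: (67, 1, 0)   [1·67 + 0·47 = 67]
  row B: (47, 0, 1)   [0·67 + 1·47 = 47]
  67 = 1·47 + 20   → row C = row A − 1·row B = (20, 1, −1)   [check: 1·67 − 1·47 = 20]
  47 = 2·20 + 7   → row D = row B − 2·row C = (7, −2, 3)   [check: −2·67 + 3·47 = 7]
  20 = 2·7 + 6   → row E = row C − 2·row D = (6, 5, −7)   [check: 5·67 − 7·47 = 6]
  7 = 1·6 + 1   → row F = row D − 1·row E = (1, −7, 10)   [check: −7·67 + 10·47 = 1]
  6 = 6·1 + 0   → remainder 0, stop. gcd = 1 (last nonzero row F).
The gcd is 1, so 47 is invertible mod 67. The last nonzero row gives −7·67 + 10·47 = 1, so t = 10. So 47^(−1) ≡ 10 (mod 67). Verify: 47 · 10 = 470 ≡ 1 (mod 67). ✓

Final answer: 47^(−1) ≡ 10 (mod 67)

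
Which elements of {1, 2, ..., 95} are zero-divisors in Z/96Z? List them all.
An element a ∈ Z/96Z (with a ≠ 0) is a zero-divisor iff gcd(a, 96) > 1 (because a is a unit precisely when gcd(a, n) = 1, and in Z/nZ every nonzero, non-unit element is a zero-divisor). Scan a = 1, ..., 95 and keep those with gcd(a, 96) > 1:
  gcd(2, 96) = 2, gcd(3, 96) = 3, gcd(4, 96) = 4, gcd(6, 96) = 6, gcd(8, 96) = 8, gcd(9, 96) = 3, gcd(10, 96) = 2, gcd(12, 96) = 12, gcd(14, 96) = 2, gcd(15, 96) = 3, gcd(16, 96) = 16, gcd(18, 96) = 6, gcd(20, 96) = 4, gcd(21, 96) = 3, gcd(22, 96) = 2, gcd(24, 96) = 24, gcd(26, 96) = 2, gcd(27, 96) = 3, gcd(28, 96) = 4, gcd(30, 96) = 6, gcd(32, 96) = 32, gcd(33, 96) = 3, gcd(34, 96) = 2, gcd(36, 96) = 12, gcd(38, 96) = 2, gcd(39, 96) = 3, gcd(40, 96) = 8, gcd(42, 96) = 6, gcd(44, 96) = 4, gcd(45, 96) = 3, gcd(46, 96) = 2, gcd(48, 96) = 48, gcd(50, 96) = 2, gcd(51, 96) = 3, gcd(52, 96) = 4, gcd(54, 96) = 6, gcd(56, 96) = 8, gcd(57, 96) = 3, gcd(58, 96) = 2, gcd(60, 96) = 12, gcd(62, 96) = 2, gcd(63, 96) = 3, gcd(64, 96) = 32, gcd(66, 96) = 6, gcd(68, 96) = 4, gcd(69, 96) = 3, gcd(70, 96) = 2, gcd(72, 96) = 24, gcd(74, 96) = 2, gcd(75, 96) = 3, gcd(76, 96) = 4, gcd(78, 96) = 6, gcd(80, 96) = 16, gcd(81, 96) = 3, gcd(82, 96) = 2, gcd(84, 96) = 12, gcd(86, 96) = 2, gcd(87, 96) = 3, gcd(88, 96) = 8, gcd(90, 96) = 6, gcd(92, 96) = 4, gcd(93, 96) = 3, gcd(94, 96) = 2.
All other a ∈ {1, ..., 95} have gcd(a, 96) = 1 and are units. So the nonzero zero-divisors are exactly the 63 values of a appearing in this scan.

Final answer: nonzero zero-divisors of Z/96Z = {2, 3, 4, 6, 8, 9, 10, 12, 14, 15, 16, 18, 20, 21, 22, 24, 26, 27, 28, 30, 32, 33, 34, 36, 38, 39, 40, 42, 44, 45, 46, 48, 50, 51, 52, 54, 56, 57, 58, 60, 62, 63, 64, 66, 68, 69, 70, 72, 74, 75, 76, 78, 80, 81, 82, 84, 86, 87, 88, 90, 92, 93, 94}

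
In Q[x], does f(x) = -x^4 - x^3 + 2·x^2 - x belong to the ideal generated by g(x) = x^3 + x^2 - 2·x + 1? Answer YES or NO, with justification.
YES

In Q[x] the ideal (g) consists of all multiples of g, so f ∈ (g) iff g | f, i.e. iff the remainder of f on division by g is 0. Divide f by g (g is monic, so eliminate the leading term of the running remainder at each step):
  leading term -x^4: subtract (-x)·g(x) = -x^4 - x^3 + 2·x^2 - x, leaving 0
The remainder is 0, so f(x) = g(x) · h(x) with h(x) = -x. Hence g | f, i.e. f ∈ (g).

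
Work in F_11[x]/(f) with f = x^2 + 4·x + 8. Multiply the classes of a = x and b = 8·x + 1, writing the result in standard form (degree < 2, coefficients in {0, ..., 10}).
Multiply as integer polynomials: a · b = 8·x^2 + x. Reducing coefficients mod 11: a · b ≡ 8·x^2 + x. Now divide by f(x) = x^2 + 4·x + 8 in F_11[x], eliminating the leading term at each step:
  leading term 8·x^2: subtract (8)·f(x) = 8·x^2 + 10·x + 9, leaving 2·x + 2 (coefficients mod 11)
The degree is now < 2, so this is the remainder. Hence a · b ≡ 2·x + 2 in F_11[x]/(f).

Final answer: a · b ≡ 2·x + 2 (mod f(x))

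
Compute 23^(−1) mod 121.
Apply the extended Euclidean algorithm to (121, 23), tracking rows (r, s, t) with s·121 + t·23 = r. Each division r_prev = q·r_cur + r_new produces the new row as (previous row) − q·(current row):
  row A: (121, 1, 0)   [1·121 + 0·23 = 121]
  row B: (23, 0, 1)   [0·121 + 1·23 = 23]
  121 = 5·23 + 6   → row C = row A − 5·row B = (6, 1, −5)   [check: 1·121 − 5·23 = 6]
  23 = 3·6 + 5   → row D = row B − 3·row C = (5, −3, 16)   [check: −3·121 + 16·23 = 5]
  6 = 1·5 + 1   → row E = row C − 1·row D = (1, 4, −21)   [check: 4·121 − 21·23 = 1]
  5 = 5·1 + 0   → remainder 0, stop. gcd = 1 (last nonzero row E).
The gcd is 1, so 23 is invertible mod 121. The last nonzero row gives 4·121 − 21·23 = 1, so t = −21. So 23^(−1) ≡ −21 ≡ 100 (mod 121). Verify: 23 · 100 = 2300 ≡ 1 (mod 121). ✓

Final answer: 23^(−1) ≡ 100 (mod 121)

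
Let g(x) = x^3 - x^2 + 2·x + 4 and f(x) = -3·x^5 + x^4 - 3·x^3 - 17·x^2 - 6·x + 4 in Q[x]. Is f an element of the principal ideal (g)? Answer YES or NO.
YES

In Q[x] the ideal (g) consists of all multiples of g, so f ∈ (g) iff g | f, i.e. iff the remainder of f on division by g is 0. Divide f by g (g is monic, so eliminate the leading term of the running remainder at each step):
  leading term -3·x^5: subtract (-3·x^2)·g(x) = -3·x^5 + 3·x^4 - 6·x^3 - 12·x^2, leaving -2·x^4 + 3·x^3 - 5·x^2 - 6·x + 4
  leading term -2·x^4: subtract (-2·x)·g(x) = -2·x^4 + 2·x^3 - 4·x^2 - 8·x, leaving x^3 - x^2 + 2·x + 4
  leading term x^3: subtract (1)·g(x) = x^3 - x^2 + 2·x + 4, leaving 0
The remainder is 0, so f(x) = g(x) · h(x) with h(x) = -3·x^2 - 2·x + 1. Hence g | f, i.e. f ∈ (g).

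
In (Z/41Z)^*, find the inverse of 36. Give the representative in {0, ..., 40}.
Apply the extended Euclidean algorithm to (41, 36), tracking rows (r, s, t) with s·41 + t·36 = r. Each division r_prev = q·r_cur + r_new produces the new row as (previous row) − q·(current row):
  row A: (41, 1, 0)   [1·41 + 0·36 = 41]
  row B: (36, 0, 1)   [0·41 + 1·36 = 36]
  41 = 1·36 + 5   → row C = row A − 1·row B = (5, 1, −1)   [check: 1·41 − 1·36 = 5]
  36 = 7·5 + 1   → row D = row B − 7·row C = (1, −7, 8)   [check: −7·41 + 8·36 = 1]
  5 = 5·1 + 0   → remainder 0, stop. gcd = 1 (last nonzero row D).
The gcd is 1, so 36 is invertible mod 41. The last nonzero row gives −7·41 + 8·36 = 1, so t = 8. So 36^(−1) ≡ 8 (mod 41). Verify: 36 · 8 = 288 ≡ 1 (mod 41). ✓

Final answer: 36^(−1) ≡ 8 (mod 41)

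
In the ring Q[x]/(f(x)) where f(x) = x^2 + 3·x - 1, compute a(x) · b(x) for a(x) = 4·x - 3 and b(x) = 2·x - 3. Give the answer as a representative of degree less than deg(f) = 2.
First multiply in Q[x] without reducing: a · b = 8·x^2 - 18·x + 9. Now divide by f(x) = x^2 + 3·x - 1, eliminating the leading term at each step:
  leading term 8·x^2: subtract (8)·f(x) = 8·x^2 + 24·x - 8, leaving 17 - 42·x
The degree is now < 2, so this is the remainder. Hence a · b ≡ 17 - 42·x in Q[x]/(f).

Final answer: a · b ≡ 17 - 42·x (mod f(x))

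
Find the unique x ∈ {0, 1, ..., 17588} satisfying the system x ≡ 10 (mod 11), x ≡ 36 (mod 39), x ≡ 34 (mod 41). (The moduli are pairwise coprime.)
x ≡ 4872 (mod 17589); the representative in [0, 17589) is 4872

The moduli 11, 39, 41 are pairwise coprime, so by the CRT there is a unique solution mod 11·39·41 = 17589.
Solve by successive substitution. Start with x ≡ 10 (mod 11).
  Combine with x ≡ 36 (mod 39): write x = 10 + 11·t and require 10 + 11·t ≡ 36 (mod 39), i.e. 11·t ≡ 36 − 10 ≡ 26 (mod 39). Since 11^(−1) ≡ 32 (mod 39), t ≡ 32·26 ≡ 13 (mod 39). So x ≡ 10 + 11·13 = 153 (mod 429).
  Combine with x ≡ 34 (mod 41): write x = 153 + 429·t and require 153 + 429·t ≡ 34 (mod 41), i.e. 429·t ≡ 34 − 153 ≡ 4 (mod 41). Since 429^(−1) ≡ 13 (mod 41) (429 ≡ 19 (mod 41)), t ≡ 13·4 ≡ 11 (mod 41). So x ≡ 153 + 429·11 = 4872 (mod 17589).
Unique solution in [0, 17589): x = 4872.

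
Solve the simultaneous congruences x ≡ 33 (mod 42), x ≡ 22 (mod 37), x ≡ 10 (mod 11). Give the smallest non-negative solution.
x ≡ 3981 (mod 17094); the representative in [0, 17094) is 3981

The moduli 42, 37, 11 are pairwise coprime, so by the CRT there is a unique solution mod 42·37·11 = 17094.
Solve by successive substitution. Start with x ≡ 33 (mod 42).
  Combine with x ≡ 22 (mod 37): write x = 33 + 42·t and require 33 + 42·t ≡ 22 (mod 37), i.e. 42·t ≡ 22 − 33 ≡ 26 (mod 37). Since 42^(−1) ≡ 15 (mod 37) (42 ≡ 5 (mod 37)), t ≡ 15·26 ≡ 20 (mod 37). So x ≡ 33 + 42·20 = 873 (mod 1554).
  Combine with x ≡ 10 (mod 11): write x = 873 + 1554·t and require 873 + 1554·t ≡ 10 (mod 11), i.e. 1554·t ≡ 10 − 873 ≡ 6 (mod 11). Since 1554^(−1) ≡ 4 (mod 11) (1554 ≡ 3 (mod 11)), t ≡ 4·6 ≡ 2 (mod 11). So x ≡ 873 + 1554·2 = 3981 (mod 17094).
Unique solution in [0, 17094): x = 3981.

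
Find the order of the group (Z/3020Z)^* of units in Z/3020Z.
|(Z/3020Z)^*| = 1200

(Z/3020Z)^* consists of the classes a with gcd(a, 3020) = 1, so its order is φ(3020). φ is multiplicative, with φ(p^e) = p^e − p^(e−1). Factorise 3020 = 2^2 · 5 · 151. Then
  φ(3020) = (2^2 − 2^1) · (5 − 1) · (151 − 1) = 2 · 4 · 150 = 1200.
Thus |(Z/3020Z)^*| = 1200.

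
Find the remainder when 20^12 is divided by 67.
64

Use repeated squaring. Binary(12) = 1100. Walk through the bits of the exponent 12 left-to-right: at each bit after the leading one, square the running value, then multiply by 20 if the bit is 1 (always reducing mod 67):
  bit 1 = 1 (leading): start with 20.
  bit 2 = 1: square 20^2 = 400 ≡ 65; bit is 1, so multiply 65·20 = 1300 ≡ 27 (mod 67).
  bit 3 = 0: square 27^2 = 729 ≡ 59 (mod 67).
  bit 4 = 0: square 59^2 = 3481 ≡ 64 (mod 67).
Final value: 20^12 ≡ 64 (mod 67).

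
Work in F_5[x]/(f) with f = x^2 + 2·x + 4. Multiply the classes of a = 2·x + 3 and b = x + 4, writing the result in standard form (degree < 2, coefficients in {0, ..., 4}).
a · b ≡ 2·x + 4 (mod f(x))

Multiply as integer polynomials: a · b = 2·x^2 + 11·x + 12. Reducing coefficients mod 5: a · b ≡ 2·x^2 + x + 2. Now divide by f(x) = x^2 + 2·x + 4 in F_5[x], eliminating the leading term at each step:
  leading term 2·x^2: subtract (2)·f(x) = 2·x^2 + 4·x + 3, leaving 2·x + 4 (coefficients mod 5)
The degree is now < 2, so this is the remainder. Hence a · b ≡ 2·x + 4 in F_5[x]/(f).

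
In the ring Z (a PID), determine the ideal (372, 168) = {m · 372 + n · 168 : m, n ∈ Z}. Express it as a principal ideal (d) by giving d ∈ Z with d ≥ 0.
(372, 168) = (12); d = 12

In the PID Z, (a, b) is generated by gcd(a, b). Compute gcd(372, 168) with the extended Euclidean algorithm, tracking rows (r, s, t) with s·372 + t·168 = r:
  row A: (372, 1, 0)   [1·372 + 0·168 = 372]
  row B: (168, 0, 1)   [0·372 + 1·168 = 168]
  372 = 2·168 + 36   → row C = row A − 2·row B = (36, 1, −2)   [check: 1·372 − 2·168 = 36]
  168 = 4·36 + 24   → row D = row B − 4·row C = (24, −4, 9)   [check: −4·372 + 9·168 = 24]
  36 = 1·24 + 12   → row E = row C − 1·row D = (12, 5, −11)   [check: 5·372 − 11·168 = 12]
  24 = 2·12 + 0   → remainder 0, stop. gcd = 12 (last nonzero row E).
So gcd(372, 168) = 12, with Bézout identity 5·372 − 11·168 = 12. Containment (⊇): the Bézout identity exhibits 12 as an element of (372, 168), giving (12) ⊆ (372, 168). Containment (⊆): since 12 | 372 and 12 | 168 (372 = 12·31, 168 = 12·14), every Z-linear combination of 372 and 168 is divisible by 12, so (372, 168) ⊆ (12). Therefore (372, 168) = (12), d = 12.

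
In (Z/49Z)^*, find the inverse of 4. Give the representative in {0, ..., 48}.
4^(−1) ≡ 37 (mod 49)

Apply the extended Euclidean algorithm to (49, 4), tracking rows (r, s, t) with s·49 + t·4 = r. Each division r_prev = q·r_cur + r_new produces the new row as (previous row) − q·(current row):
  row A: (49, 1, 0)   [1·49 + 0·4 = 49]
  row B: (4, 0, 1)   [0·49 + 1·4 = 4]
  49 = 12·4 + 1   → row C = row A − 12·row B = (1, 1, −12)   [check: 1·49 − 12·4 = 1]
  4 = 4·1 + 0   → remainder 0, stop. gcd = 1 (last nonzero row C).
The gcd is 1, so 4 is invertible mod 49. The last nonzero row gives 1·49 − 12·4 = 1, so t = −12. So 4^(−1) ≡ −12 ≡ 37 (mod 49). Verify: 4 · 37 = 148 ≡ 1 (mod 49). ✓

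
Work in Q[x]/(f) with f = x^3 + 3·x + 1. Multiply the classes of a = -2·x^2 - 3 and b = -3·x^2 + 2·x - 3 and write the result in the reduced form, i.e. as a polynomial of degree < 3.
a · b ≡ 13 - 3·x^2 (mod f(x))

First multiply in Q[x] without reducing: a · b = 6·x^4 - 4·x^3 + 15·x^2 - 6·x + 9. Now divide by f(x) = x^3 + 3·x + 1, eliminating the leading term at each step:
  leading term 6·x^4: subtract (6·x)·f(x) = 6·x^4 + 18·x^2 + 6·x, leaving -4·x^3 - 3·x^2 - 12·x + 9
  leading term -4·x^3: subtract (-4)·f(x) = -4·x^3 - 12·x - 4, leaving 13 - 3·x^2
The degree is now < 3, so this is the remainder. Hence a · b ≡ 13 - 3·x^2 in Q[x]/(f).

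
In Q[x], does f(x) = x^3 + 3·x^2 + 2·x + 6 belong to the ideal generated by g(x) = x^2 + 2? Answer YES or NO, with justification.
YES

In Q[x] the ideal (g) consists of all multiples of g, so f ∈ (g) iff g | f, i.e. iff the remainder of f on division by g is 0. Divide f by g (g is monic, so eliminate the leading term of the running remainder at each step):
  leading term x^3: subtract (x)·g(x) = x^3 + 2·x, leaving 3·x^2 + 6
  leading term 3·x^2: subtract (3)·g(x) = 3·x^2 + 6, leaving 0
The remainder is 0, so f(x) = g(x) · h(x) with h(x) = x + 3. Hence g | f, i.e. f ∈ (g).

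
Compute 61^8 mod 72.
49

Use repeated squaring. Binary(8) = 1000. Walk through the bits of the exponent 8 left-to-right: at each bit after the leading one, square the running value, then multiply by 61 if the bit is 1 (always reducing mod 72):
  bit 1 = 1 (leading): start with 61.
  bit 2 = 0: square 61^2 = 3721 ≡ 49 (mod 72).
  bit 3 = 0: square 49^2 = 2401 ≡ 25 (mod 72).
  bit 4 = 0: square 25^2 = 625 ≡ 49 (mod 72).
Final value: 61^8 ≡ 49 (mod 72).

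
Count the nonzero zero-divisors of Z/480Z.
Z/480Z has 351 nonzero zero-divisors

In Z/480Z each nonzero element is either a unit (gcd with 480 is 1) or a zero-divisor (gcd > 1). The number of units is φ(480): factorise 480 = 2^5 · 3 · 5, so φ(480) = (2^5 − 2^4) · (3 − 1) · (5 − 1) = 16 · 2 · 4 = 128. The nonzero elements number 480 − 1 = 479. Hence the nonzero zero-divisors number 479 − 128 = 351.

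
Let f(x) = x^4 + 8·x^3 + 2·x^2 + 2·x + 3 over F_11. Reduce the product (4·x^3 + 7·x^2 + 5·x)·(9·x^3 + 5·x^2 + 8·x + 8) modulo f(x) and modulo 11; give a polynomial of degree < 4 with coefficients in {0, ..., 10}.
Multiply as integer polynomials: a · b = 36·x^6 + 83·x^5 + 112·x^4 + 113·x^3 + 96·x^2 + 40·x. Reducing coefficients mod 11: a · b ≡ 3·x^6 + 6·x^5 + 2·x^4 + 3·x^3 + 8·x^2 + 7·x. Now divide by f(x) = x^4 + 8·x^3 + 2·x^2 + 2·x + 3 in F_11[x], eliminating the leading term at each step:
  leading term 3·x^6: subtract (3·x^2)·f(x) = 3·x^6 + 2·x^5 + 6·x^4 + 6·x^3 + 9·x^2, leaving 4·x^5 + 7·x^4 + 8·x^3 + 10·x^2 + 7·x (coefficients mod 11)
  leading term 4·x^5: subtract (4·x)·f(x) = 4·x^5 + 10·x^4 + 8·x^3 + 8·x^2 + x, leaving 8·x^4 + 2·x^2 + 6·x (coefficients mod 11)
  leading term 8·x^4: subtract (8)·f(x) = 8·x^4 + 9·x^3 + 5·x^2 + 5·x + 2, leaving 2·x^3 + 8·x^2 + x + 9 (coefficients mod 11)
The degree is now < 4, so this is the remainder. Hence a · b ≡ 2·x^3 + 8·x^2 + x + 9 in F_11[x]/(f).

Final answer: a · b ≡ 2·x^3 + 8·x^2 + x + 9 (mod f(x))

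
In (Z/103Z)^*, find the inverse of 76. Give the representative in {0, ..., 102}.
Apply the extended Euclidean algorithm to (103, 76), tracking rows (r, s, t) with s·103 + t·76 = r. Each division r_prev = q·r_cur + r_new produces the new row as (previous row) − q·(current row):
  row A: (103, 1, 0)   [1·103 + 0·76 = 103]
  row B: (76, 0, 1)   [0·103 + 1·76 = 76]
  103 = 1·76 + 27   → row C = row A − 1·row B = (27, 1, −1)   [check: 1·103 − 1·76 = 27]
  76 = 2·27 + 22   → row D = row B − 2·row C = (22, −2, 3)   [check: −2·103 + 3·76 = 22]
  27 = 1·22 + 5   → row E = row C − 1·row D = (5, 3, −4)   [check: 3·103 − 4·76 = 5]
  22 = 4·5 + 2   → row F = row D − 4·row E = (2, −14, 19)   [check: −14·103 + 19·76 = 2]
  5 = 2·2 + 1   → row G = row E − 2·row F = (1, 31, −42)   [check: 31·103 − 42·76 = 1]
  2 = 2·1 + 0   → remainder 0, stop. gcd = 1 (last nonzero row G).
The gcd is 1, so 76 is invertible mod 103. The last nonzero row gives 31·103 − 42·76 = 1, so t = −42. So 76^(−1) ≡ −42 ≡ 61 (mod 103). Verify: 76 · 61 = 4636 ≡ 1 (mod 103). ✓

Final answer: 76^(−1) ≡ 61 (mod 103)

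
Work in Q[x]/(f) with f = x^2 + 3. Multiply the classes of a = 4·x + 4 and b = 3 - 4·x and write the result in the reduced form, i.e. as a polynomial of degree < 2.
a · b ≡ 60 - 4·x (mod f(x))

First multiply in Q[x] without reducing: a · b = -16·x^2 - 4·x + 12. Now divide by f(x) = x^2 + 3, eliminating the leading term at each step:
  leading term -16·x^2: subtract (-16)·f(x) = -16·x^2 - 48, leaving 60 - 4·x
The degree is now < 2, so this is the remainder. Hence a · b ≡ 60 - 4·x in Q[x]/(f).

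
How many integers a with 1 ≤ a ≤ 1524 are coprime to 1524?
504

The number of a ∈ {1, ..., 1524} with gcd(a, 1524) = 1 is by definition Euler's totient φ(1524). φ is multiplicative, with φ(p^e) = p^e − p^(e−1). Factorise 1524 = 2^2 · 3 · 127. Then
  φ(1524) = (2^2 − 2^1) · (3 − 1) · (127 − 1) = 2 · 2 · 126 = 504.
So there are 504 such integers.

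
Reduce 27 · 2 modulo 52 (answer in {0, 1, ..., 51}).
Both factors are already reduced mod 52. 27 · 2 = 54. Dividing by 52: 54 = 1·52 + 2. So (27 · 2) mod 52 = 2.

Final answer: 2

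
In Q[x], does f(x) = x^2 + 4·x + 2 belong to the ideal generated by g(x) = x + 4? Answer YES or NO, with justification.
In Q[x] the ideal (g) consists of all multiples of g, so f ∈ (g) iff g | f, i.e. iff the remainder of f on division by g is 0. Divide f by g (g is monic, so eliminate the leading term of the running remainder at each step):
  leading term x^2: subtract (x)·g(x) = x^2 + 4·x, leaving 2
The remainder r(x) = 2 ≠ 0 (and deg r < deg g), so g ∤ f, i.e. f ∉ (g).

Final answer: NO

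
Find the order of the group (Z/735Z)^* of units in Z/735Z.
|(Z/735Z)^*| = 336

(Z/735Z)^* consists of the classes a with gcd(a, 735) = 1, so its order is φ(735). φ is multiplicative, with φ(p^e) = p^e − p^(e−1). Factorise 735 = 3 · 5 · 7^2. Then
  φ(735) = (3 − 1) · (5 − 1) · (7^2 − 7^1) = 2 · 4 · 42 = 336.
Thus |(Z/735Z)^*| = 336.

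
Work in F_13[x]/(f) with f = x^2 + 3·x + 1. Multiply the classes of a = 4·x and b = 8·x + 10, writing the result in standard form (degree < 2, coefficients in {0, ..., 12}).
Multiply as integer polynomials: a · b = 32·x^2 + 40·x. Reducing coefficients mod 13: a · b ≡ 6·x^2 + x. Now divide by f(x) = x^2 + 3·x + 1 in F_13[x], eliminating the leading term at each step:
  leading term 6·x^2: subtract (6)·f(x) = 6·x^2 + 5·x + 6, leaving 9·x + 7 (coefficients mod 13)
The degree is now < 2, so this is the remainder. Hence a · b ≡ 9·x + 7 in F_13[x]/(f).

Final answer: a · b ≡ 9·x + 7 (mod f(x))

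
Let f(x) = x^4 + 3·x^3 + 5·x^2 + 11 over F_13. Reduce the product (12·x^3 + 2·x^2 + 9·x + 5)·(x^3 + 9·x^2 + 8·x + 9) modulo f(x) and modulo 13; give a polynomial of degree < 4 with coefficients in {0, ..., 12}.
Multiply as integer polynomials: a · b = 12·x^6 + 110·x^5 + 123·x^4 + 210·x^3 + 135·x^2 + 121·x + 45. Reducing coefficients mod 13: a · b ≡ 12·x^6 + 6·x^5 + 6·x^4 + 2·x^3 + 5·x^2 + 4·x + 6. Now divide by f(x) = x^4 + 3·x^3 + 5·x^2 + 11 in F_13[x], eliminating the leading term at each step:
  leading term 12·x^6: subtract (12·x^2)·f(x) = 12·x^6 + 10·x^5 + 8·x^4 + 2·x^2, leaving 9·x^5 + 11·x^4 + 2·x^3 + 3·x^2 + 4·x + 6 (coefficients mod 13)
  leading term 9·x^5: subtract (9·x)·f(x) = 9·x^5 + x^4 + 6·x^3 + 8·x, leaving 10·x^4 + 9·x^3 + 3·x^2 + 9·x + 6 (coefficients mod 13)
  leading term 10·x^4: subtract (10)·f(x) = 10·x^4 + 4·x^3 + 11·x^2 + 6, leaving 5·x^3 + 5·x^2 + 9·x (coefficients mod 13)
The degree is now < 4, so this is the remainder. Hence a · b ≡ 5·x^3 + 5·x^2 + 9·x in F_13[x]/(f).

Final answer: a · b ≡ 5·x^3 + 5·x^2 + 9·x (mod f(x))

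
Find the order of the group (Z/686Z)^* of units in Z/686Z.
(Z/686Z)^* consists of the classes a with gcd(a, 686) = 1, so its order is φ(686). φ is multiplicative, with φ(p^e) = p^e − p^(e−1). Factorise 686 = 2 · 7^3. Then
  φ(686) = (2 − 1) · (7^3 − 7^2) = 1 · 294 = 294.
Thus |(Z/686Z)^*| = 294.

Final answer: |(Z/686Z)^*| = 294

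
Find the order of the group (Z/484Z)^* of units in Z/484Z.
|(Z/484Z)^*| = 220

(Z/484Z)^* consists of the classes a with gcd(a, 484) = 1, so its order is φ(484). φ is multiplicative, with φ(p^e) = p^e − p^(e−1). Factorise 484 = 2^2 · 11^2. Then
  φ(484) = (2^2 − 2^1) · (11^2 − 11^1) = 2 · 110 = 220.
Thus |(Z/484Z)^*| = 220.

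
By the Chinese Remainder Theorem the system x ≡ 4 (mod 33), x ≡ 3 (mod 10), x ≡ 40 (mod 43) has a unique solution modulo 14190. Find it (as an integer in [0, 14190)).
The moduli 33, 10, 43 are pairwise coprime, so by the CRT there is a unique solution mod 33·10·43 = 14190.
Solve by successive substitution. Start with x ≡ 4 (mod 33).
  Combine with x ≡ 3 (mod 10): write x = 4 + 33·t and require 4 + 33·t ≡ 3 (mod 10), i.e. 33·t ≡ 3 − 4 ≡ 9 (mod 10). Since 33^(−1) ≡ 7 (mod 10) (33 ≡ 3 (mod 10)), t ≡ 7·9 ≡ 3 (mod 10). So x ≡ 4 + 33·3 = 103 (mod 330).
  Combine with x ≡ 40 (mod 43): write x = 103 + 330·t and require 103 + 330·t ≡ 40 (mod 43), i.e. 330·t ≡ 40 − 103 ≡ 23 (mod 43). Since 330^(−1) ≡ 3 (mod 43) (330 ≡ 29 (mod 43)), t ≡ 3·23 ≡ 26 (mod 43). So x ≡ 103 + 330·26 = 8683 (mod 14190).
Unique solution in [0, 14190): x = 8683.

Final answer: x ≡ 8683 (mod 14190); the representative in [0, 14190) is 8683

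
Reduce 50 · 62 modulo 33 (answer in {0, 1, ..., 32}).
Reduce the factors first: 50 ≡ 17, 62 ≡ 29 (mod 33), so 50 · 62 ≡ 17 · 29 (mod 33). 17 · 29 = 493. Dividing by 33: 493 = 14·33 + 31. So (50 · 62) mod 33 = 31.

Final answer: 31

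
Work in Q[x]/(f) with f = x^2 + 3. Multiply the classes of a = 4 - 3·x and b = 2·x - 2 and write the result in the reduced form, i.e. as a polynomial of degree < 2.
First multiply in Q[x] without reducing: a · b = -6·x^2 + 14·x - 8. Now divide by f(x) = x^2 + 3, eliminating the leading term at each step:
  leading term -6·x^2: subtract (-6)·f(x) = -6·x^2 - 18, leaving 14·x + 10
The degree is now < 2, so this is the remainder. Hence a · b ≡ 14·x + 10 in Q[x]/(f).

Final answer: a · b ≡ 14·x + 10 (mod f(x))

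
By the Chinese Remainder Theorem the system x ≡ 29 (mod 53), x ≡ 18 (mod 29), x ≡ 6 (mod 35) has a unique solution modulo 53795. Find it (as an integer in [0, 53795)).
The moduli 53, 29, 35 are pairwise coprime, so by the CRT there is a unique solution mod 53·29·35 = 53795.
Solve by successive substitution. Start with x ≡ 29 (mod 53).
  Combine with x ≡ 18 (mod 29): write x = 29 + 53·t and require 29 + 53·t ≡ 18 (mod 29), i.e. 53·t ≡ 18 − 29 ≡ 18 (mod 29). Since 53^(−1) ≡ 23 (mod 29) (53 ≡ 24 (mod 29)), t ≡ 23·18 ≡ 8 (mod 29). So x ≡ 29 + 53·8 = 453 (mod 1537).
  Combine with x ≡ 6 (mod 35): write x = 453 + 1537·t and require 453 + 1537·t ≡ 6 (mod 35), i.e. 1537·t ≡ 6 − 453 ≡ 8 (mod 35). Since 1537^(−1) ≡ 23 (mod 35) (1537 ≡ 32 (mod 35)), t ≡ 23·8 ≡ 9 (mod 35). So x ≡ 453 + 1537·9 = 14286 (mod 53795).
Unique solution in [0, 53795): x = 14286.

Final answer: x ≡ 14286 (mod 53795); the representative in [0, 53795) is 14286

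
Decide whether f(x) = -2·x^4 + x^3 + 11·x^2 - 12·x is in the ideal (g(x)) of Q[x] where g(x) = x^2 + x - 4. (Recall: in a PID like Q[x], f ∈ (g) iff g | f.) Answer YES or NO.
YES

In Q[x] the ideal (g) consists of all multiples of g, so f ∈ (g) iff g | f, i.e. iff the remainder of f on division by g is 0. Divide f by g (g is monic, so eliminate the leading term of the running remainder at each step):
  leading term -2·x^4: subtract (-2·x^2)·g(x) = -2·x^4 - 2·x^3 + 8·x^2, leaving 3·x^3 + 3·x^2 - 12·x
  leading term 3·x^3: subtract (3·x)·g(x) = 3·x^3 + 3·x^2 - 12·x, leaving 0
The remainder is 0, so f(x) = g(x) · h(x) with h(x) = -2·x^2 + 3·x. Hence g | f, i.e. f ∈ (g).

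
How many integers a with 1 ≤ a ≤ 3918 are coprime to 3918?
1304

The number of a ∈ {1, ..., 3918} with gcd(a, 3918) = 1 is by definition Euler's totient φ(3918). φ is multiplicative, with φ(p^e) = p^e − p^(e−1). Factorise 3918 = 2 · 3 · 653. Then
  φ(3918) = (2 − 1) · (3 − 1) · (653 − 1) = 1 · 2 · 652 = 1304.
So there are 1304 such integers.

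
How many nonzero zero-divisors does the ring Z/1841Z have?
In Z/1841Z each nonzero element is either a unit (gcd with 1841 is 1) or a zero-divisor (gcd > 1). The number of units is φ(1841): factorise 1841 = 7 · 263, so φ(1841) = (7 − 1) · (263 − 1) = 6 · 262 = 1572. The nonzero elements number 1841 − 1 = 1840. Hence the nonzero zero-divisors number 1840 − 1572 = 268.

Final answer: Z/1841Z has 268 nonzero zero-divisors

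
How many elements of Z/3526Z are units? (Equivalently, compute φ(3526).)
An element a ∈ Z/3526Z is a unit iff gcd(a, 3526) = 1, so the number of units is φ(3526). φ is multiplicative, with φ(p^e) = p^e − p^(e−1). Factorise 3526 = 2 · 41 · 43. Then
  φ(3526) = (2 − 1) · (41 − 1) · (43 − 1) = 1 · 40 · 42 = 1680.

Final answer: Z/3526Z has φ(3526) = 1680 units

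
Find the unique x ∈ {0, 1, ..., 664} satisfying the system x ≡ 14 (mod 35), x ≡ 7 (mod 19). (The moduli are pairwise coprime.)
x ≡ 539 (mod 665); the representative in [0, 665) is 539

The moduli 35, 19 are pairwise coprime, so by the CRT there is a unique solution mod 35·19 = 665.
Solve by successive substitution. Start with x ≡ 14 (mod 35).
  Combine with x ≡ 7 (mod 19): write x = 14 + 35·t and require 14 + 35·t ≡ 7 (mod 19), i.e. 35·t ≡ 7 − 14 ≡ 12 (mod 19). Since 35^(−1) ≡ 6 (mod 19) (35 ≡ 16 (mod 19)), t ≡ 6·12 ≡ 15 (mod 19). So x ≡ 14 + 35·15 = 539 (mod 665).
Unique solution in [0, 665): x = 539.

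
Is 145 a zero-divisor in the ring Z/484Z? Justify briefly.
NO

gcd(145, 484) = 1, so 145 is a unit in Z/484Z (it has a multiplicative inverse). A unit cannot be a zero-divisor: if 145·b ≡ 0 then multiplying both sides by 145^(−1) gives b ≡ 0. So 145 is not a zero-divisor.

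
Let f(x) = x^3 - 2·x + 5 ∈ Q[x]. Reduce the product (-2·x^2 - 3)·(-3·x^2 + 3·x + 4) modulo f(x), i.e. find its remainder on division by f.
First multiply in Q[x] without reducing: a · b = 6·x^4 - 6·x^3 + x^2 - 9·x - 12. Now divide by f(x) = x^3 - 2·x + 5, eliminating the leading term at each step:
  leading term 6·x^4: subtract (6·x)·f(x) = 6·x^4 - 12·x^2 + 30·x, leaving -6·x^3 + 13·x^2 - 39·x - 12
  leading term -6·x^3: subtract (-6)·f(x) = -6·x^3 + 12·x - 30, leaving 13·x^2 - 51·x + 18
The degree is now < 3, so this is the remainder. Hence a · b ≡ 13·x^2 - 51·x + 18 in Q[x]/(f).

Final answer: a · b ≡ 13·x^2 - 51·x + 18 (mod f(x))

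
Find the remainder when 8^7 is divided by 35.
22

Use repeated squaring. Binary(7) = 111. Walk through the bits of the exponent 7 left-to-right: at each bit after the leading one, square the running value, then multiply by 8 if the bit is 1 (always reducing mod 35):
  bit 1 = 1 (leading): start with 8.
  bit 2 = 1: square 8^2 = 64 ≡ 29; bit is 1, so multiply 29·8 = 232 ≡ 22 (mod 35).
  bit 3 = 1: square 22^2 = 484 ≡ 29; bit is 1, so multiply 29·8 = 232 ≡ 22 (mod 35).
Final value: 8^7 ≡ 22 (mod 35).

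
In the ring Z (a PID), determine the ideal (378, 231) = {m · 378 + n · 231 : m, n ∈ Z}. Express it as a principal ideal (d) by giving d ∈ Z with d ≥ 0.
(378, 231) = (21); d = 21

In the PID Z, (a, b) is generated by gcd(a, b). Compute gcd(378, 231) with the extended Euclidean algorithm, tracking rows (r, s, t) with s·378 + t·231 = r:
  row A: (378, 1, 0)   [1·378 + 0·231 = 378]
  row B: (231, 0, 1)   [0·378 + 1·231 = 231]
  378 = 1·231 + 147   → row C = row A − 1·row B = (147, 1, −1)   [check: 1·378 − 1·231 = 147]
  231 = 1·147 + 84   → row D = row B − 1·row C = (84, −1, 2)   [check: −1·378 + 2·231 = 84]
  147 = 1·84 + 63   → row E = row C − 1·row D = (63, 2, −3)   [check: 2·378 − 3·231 = 63]
  84 = 1·63 + 21   → row F = row D − 1·row E = (21, −3, 5)   [check: −3·378 + 5·231 = 21]
  63 = 3·21 + 0   → remainder 0, stop. gcd = 21 (last nonzero row F).
So gcd(378, 231) = 21, with Bézout identity −3·378 + 5·231 = 21. Containment (⊇): the Bézout identity exhibits 21 as an element of (378, 231), giving (21) ⊆ (378, 231). Containment (⊆): since 21 | 378 and 21 | 231 (378 = 21·18, 231 = 21·11), every Z-linear combination of 378 and 231 is divisible by 21, so (378, 231) ⊆ (21). Therefore (378, 231) = (21), d = 21.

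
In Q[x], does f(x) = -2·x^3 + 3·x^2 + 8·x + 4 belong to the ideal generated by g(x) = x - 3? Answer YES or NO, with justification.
NO

In Q[x] the ideal (g) consists of all multiples of g, so f ∈ (g) iff g | f, i.e. iff the remainder of f on division by g is 0. Divide f by g (g is monic, so eliminate the leading term of the running remainder at each step):
  leading term -2·x^3: subtract (-2·x^2)·g(x) = -2·x^3 + 6·x^2, leaving -3·x^2 + 8·x + 4
  leading term -3·x^2: subtract (-3·x)·g(x) = -3·x^2 + 9·x, leaving 4 - x
  leading term -x: subtract (-1)·g(x) = 3 - x, leaving 1
The remainder r(x) = 1 ≠ 0 (and deg r < deg g), so g ∤ f, i.e. f ∉ (g).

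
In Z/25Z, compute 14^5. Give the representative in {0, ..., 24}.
Use repeated squaring. Binary(5) = 101. Walk through the bits of the exponent 5 left-to-right: at each bit after the leading one, square the running value, then multiply by 14 if the bit is 1 (always reducing mod 25):
  bit 1 = 1 (leading): start with 14.
  bit 2 = 0: square 14^2 = 196 ≡ 21 (mod 25).
  bit 3 = 1: square 21^2 = 441 ≡ 16; bit is 1, so multiply 16·14 = 224 ≡ 24 (mod 25).
Final value: 14^5 ≡ 24 (mod 25).

Final answer: 24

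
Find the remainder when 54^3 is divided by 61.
Use repeated squaring. Binary(3) = 11. Walk through the bits of the exponent 3 left-to-right: at each bit after the leading one, square the running value, then multiply by 54 if the bit is 1 (always reducing mod 61):
  bit 1 = 1 (leading): start with 54.
  bit 2 = 1: square 54^2 = 2916 ≡ 49; bit is 1, so multiply 49·54 = 2646 ≡ 23 (mod 61).
Final value: 54^3 ≡ 23 (mod 61).

Final answer: 23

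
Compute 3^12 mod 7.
Use repeated squaring. Binary(12) = 1100. Walk through the bits of the exponent 12 left-to-right: at each bit after the leading one, square the running value, then multiply by 3 if the bit is 1 (always reducing mod 7):
  bit 1 = 1 (leading): start with 3.
  bit 2 = 1: square 3^2 = 9 ≡ 2; bit is 1, so multiply 2·3 = 6 (mod 7).
  bit 3 = 0: square 6^2 = 36 ≡ 1 (mod 7).
  bit 4 = 0: square 1^2 = 1 (mod 7).
Final value: 3^12 ≡ 1 (mod 7).

Final answer: 1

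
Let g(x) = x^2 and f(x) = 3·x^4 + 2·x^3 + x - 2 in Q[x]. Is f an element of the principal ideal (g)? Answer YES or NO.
NO

In Q[x] the ideal (g) consists of all multiples of g, so f ∈ (g) iff g | f, i.e. iff the remainder of f on division by g is 0. Divide f by g (g is monic, so eliminate the leading term of the running remainder at each step):
  leading term 3·x^4: subtract (3·x^2)·g(x) = 3·x^4, leaving 2·x^3 + x - 2
  leading term 2·x^3: subtract (2·x)·g(x) = 2·x^3, leaving x - 2
The remainder r(x) = x - 2 ≠ 0 (and deg r < deg g), so g ∤ f, i.e. f ∉ (g).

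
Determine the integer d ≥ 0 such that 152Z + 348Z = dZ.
(152, 348) = (4); d = 4

In the PID Z, (a, b) is generated by gcd(a, b). Compute gcd(348, 152) with the extended Euclidean algorithm, tracking rows (r, s, t) with s·348 + t·152 = r:
  row A: (348, 1, 0)   [1·348 + 0·152 = 348]
  row B: (152, 0, 1)   [0·348 + 1·152 = 152]
  348 = 2·152 + 44   → row C = row A − 2·row B = (44, 1, −2)   [check: 1·348 − 2·152 = 44]
  152 = 3·44 + 20   → row D = row B − 3·row C = (20, −3, 7)   [check: −3·348 + 7·152 = 20]
  44 = 2·20 + 4   → row E = row C − 2·row D = (4, 7, −16)   [check: 7·348 − 16·152 = 4]
  20 = 5·4 + 0   → remainder 0, stop. gcd = 4 (last nonzero row E).
So gcd(152, 348) = 4, with Bézout identity 7·348 − 16·152 = 4. Containment (⊇): the Bézout identity exhibits 4 as an element of (152, 348), giving (4) ⊆ (152, 348). Containment (⊆): since 4 | 152 and 4 | 348 (152 = 4·38, 348 = 4·87), every Z-linear combination of 152 and 348 is divisible by 4, so (152, 348) ⊆ (4). Therefore (152, 348) = (4), d = 4.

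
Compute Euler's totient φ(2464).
φ is multiplicative, with φ(p^e) = p^e − p^(e−1). Factorise 2464 = 2^5 · 7 · 11. Then
  φ(2464) = (2^5 − 2^4) · (7 − 1) · (11 − 1) = 16 · 6 · 10 = 960.

Final answer: φ(2464) = 960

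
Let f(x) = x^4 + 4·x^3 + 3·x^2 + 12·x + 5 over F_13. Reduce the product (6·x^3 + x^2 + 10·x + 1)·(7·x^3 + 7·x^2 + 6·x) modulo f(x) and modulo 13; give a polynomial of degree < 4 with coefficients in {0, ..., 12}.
Multiply as integer polynomials: a · b = 42·x^6 + 49·x^5 + 113·x^4 + 83·x^3 + 67·x^2 + 6·x. Reducing coefficients mod 13: a · b ≡ 3·x^6 + 10·x^5 + 9·x^4 + 5·x^3 + 2·x^2 + 6·x. Now divide by f(x) = x^4 + 4·x^3 + 3·x^2 + 12·x + 5 in F_13[x], eliminating the leading term at each step:
  leading term 3·x^6: subtract (3·x^2)·f(x) = 3·x^6 + 12·x^5 + 9·x^4 + 10·x^3 + 2·x^2, leaving 11·x^5 + 8·x^3 + 6·x (coefficients mod 13)
  leading term 11·x^5: subtract (11·x)·f(x) = 11·x^5 + 5·x^4 + 7·x^3 + 2·x^2 + 3·x, leaving 8·x^4 + x^3 + 11·x^2 + 3·x (coefficients mod 13)
  leading term 8·x^4: subtract (8)·f(x) = 8·x^4 + 6·x^3 + 11·x^2 + 5·x + 1, leaving 8·x^3 + 11·x + 12 (coefficients mod 13)
The degree is now < 4, so this is the remainder. Hence a · b ≡ 8·x^3 + 11·x + 12 in F_13[x]/(f).

Final answer: a · b ≡ 8·x^3 + 11·x + 12 (mod f(x))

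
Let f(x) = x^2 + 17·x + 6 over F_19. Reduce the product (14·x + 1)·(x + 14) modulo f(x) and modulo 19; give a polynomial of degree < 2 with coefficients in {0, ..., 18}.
a · b ≡ 16·x + 6 (mod f(x))

Multiply as integer polynomials: a · b = 14·x^2 + 197·x + 14. Reducing coefficients mod 19: a · b ≡ 14·x^2 + 7·x + 14. Now divide by f(x) = x^2 + 17·x + 6 in F_19[x], eliminating the leading term at each step:
  leading term 14·x^2: subtract (14)·f(x) = 14·x^2 + 10·x + 8, leaving 16·x + 6 (coefficients mod 19)
The degree is now < 2, so this is the remainder. Hence a · b ≡ 16·x + 6 in F_19[x]/(f).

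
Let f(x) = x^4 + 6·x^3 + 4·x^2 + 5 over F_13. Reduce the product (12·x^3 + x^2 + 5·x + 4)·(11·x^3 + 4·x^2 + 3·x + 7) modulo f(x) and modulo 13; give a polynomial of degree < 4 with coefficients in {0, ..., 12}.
Multiply as integer polynomials: a · b = 132·x^6 + 59·x^5 + 95·x^4 + 151·x^3 + 38·x^2 + 47·x + 28. Reducing coefficients mod 13: a · b ≡ 2·x^6 + 7·x^5 + 4·x^4 + 8·x^3 + 12·x^2 + 8·x + 2. Now divide by f(x) = x^4 + 6·x^3 + 4·x^2 + 5 in F_13[x], eliminating the leading term at each step:
  leading term 2·x^6: subtract (2·x^2)·f(x) = 2·x^6 + 12·x^5 + 8·x^4 + 10·x^2, leaving 8·x^5 + 9·x^4 + 8·x^3 + 2·x^2 + 8·x + 2 (coefficients mod 13)
  leading term 8·x^5: subtract (8·x)·f(x) = 8·x^5 + 9·x^4 + 6·x^3 + x, leaving 2·x^3 + 2·x^2 + 7·x + 2 (coefficients mod 13)
The degree is now < 4, so this is the remainder. Hence a · b ≡ 2·x^3 + 2·x^2 + 7·x + 2 in F_13[x]/(f).

Final answer: a · b ≡ 2·x^3 + 2·x^2 + 7·x + 2 (mod f(x))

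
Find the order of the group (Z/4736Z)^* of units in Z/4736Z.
|(Z/4736Z)^*| = 2304

(Z/4736Z)^* consists of the classes a with gcd(a, 4736) = 1, so its order is φ(4736). φ is multiplicative, with φ(p^e) = p^e − p^(e−1). Factorise 4736 = 2^7 · 37. Then
  φ(4736) = (2^7 − 2^6) · (37 − 1) = 64 · 36 = 2304.
Thus |(Z/4736Z)^*| = 2304.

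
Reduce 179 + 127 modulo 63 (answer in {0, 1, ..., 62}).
54

Reduce the summands first: 179 ≡ 53, 127 ≡ 1 (mod 63), so 179 + 127 ≡ 53 + 1 (mod 63). 53 + 1 = 54; 54 = 0·63 + 54, so (179 + 127) mod 63 = 54.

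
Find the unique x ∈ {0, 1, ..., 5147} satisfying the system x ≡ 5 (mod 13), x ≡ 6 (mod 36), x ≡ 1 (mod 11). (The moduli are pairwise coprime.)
x ≡ 1266 (mod 5148); the representative in [0, 5148) is 1266

The moduli 13, 36, 11 are pairwise coprime, so by the CRT there is a unique solution mod 13·36·11 = 5148.
Solve by successive substitution. Start with x ≡ 5 (mod 13).
  Combine with x ≡ 6 (mod 36): write x = 5 + 13·t and require 5 + 13·t ≡ 6 (mod 36), i.e. 13·t ≡ 6 − 5 ≡ 1 (mod 36). Since 13^(−1) ≡ 25 (mod 36), t ≡ 25·1 ≡ 25 (mod 36). So x ≡ 5 + 13·25 = 330 (mod 468).
  Combine with x ≡ 1 (mod 11): write x = 330 + 468·t and require 330 + 468·t ≡ 1 (mod 11), i.e. 468·t ≡ 1 − 330 ≡ 1 (mod 11). Since 468^(−1) ≡ 2 (mod 11) (468 ≡ 6 (mod 11)), t ≡ 2·1 ≡ 2 (mod 11). So x ≡ 330 + 468·2 = 1266 (mod 5148).
Unique solution in [0, 5148): x = 1266.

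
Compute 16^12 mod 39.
Use repeated squaring. Binary(12) = 1100. Walk through the bits of the exponent 12 left-to-right: at each bit after the leading one, square the running value, then multiply by 16 if the bit is 1 (always reducing mod 39):
  bit 1 = 1 (leading): start with 16.
  bit 2 = 1: square 16^2 = 256 ≡ 22; bit is 1, so multiply 22·16 = 352 ≡ 1 (mod 39).
  bit 3 = 0: square 1^2 = 1 (mod 39).
  bit 4 = 0: square 1^2 = 1 (mod 39).
Final value: 16^12 ≡ 1 (mod 39).

Final answer: 1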